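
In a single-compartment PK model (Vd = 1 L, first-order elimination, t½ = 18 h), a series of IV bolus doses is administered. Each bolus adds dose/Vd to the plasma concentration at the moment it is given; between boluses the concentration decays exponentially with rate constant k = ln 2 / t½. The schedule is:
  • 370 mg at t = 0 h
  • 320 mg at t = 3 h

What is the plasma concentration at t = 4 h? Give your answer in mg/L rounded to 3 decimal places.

k = ln 2 / 18 = 0.03851 per h
Dose 1 (370 mg at t=0 h): 370·exp(−0.03851·4) = 317.180 mg/L
Dose 2 (320 mg at t=3 h): 320·exp(−0.03851·1) = 307.912 mg/L
C(4) = 317.180 + 307.912 = 625.092 mg/L

625.092 mg/L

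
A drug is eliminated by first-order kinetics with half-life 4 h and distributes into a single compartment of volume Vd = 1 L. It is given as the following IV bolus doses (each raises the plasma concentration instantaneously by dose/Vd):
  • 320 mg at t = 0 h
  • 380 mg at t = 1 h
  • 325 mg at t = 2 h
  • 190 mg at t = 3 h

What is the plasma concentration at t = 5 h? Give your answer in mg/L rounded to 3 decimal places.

k = ln 2 / 4 = 0.17329 per h
Dose 1 (320 mg at t=0 h): 320·exp(−0.17329·5) = 134.543 mg/L
Dose 2 (380 mg at t=1 h): 380·exp(−0.17329·4) = 190.000 mg/L
Dose 3 (325 mg at t=2 h): 325·exp(−0.17329·3) = 193.246 mg/L
Dose 4 (190 mg at t=3 h): 190·exp(−0.17329·2) = 134.350 mg/L
C(5) = 134.543 + 190.000 + 193.246 + 134.350 = 652.140 mg/L

652.140 mg/L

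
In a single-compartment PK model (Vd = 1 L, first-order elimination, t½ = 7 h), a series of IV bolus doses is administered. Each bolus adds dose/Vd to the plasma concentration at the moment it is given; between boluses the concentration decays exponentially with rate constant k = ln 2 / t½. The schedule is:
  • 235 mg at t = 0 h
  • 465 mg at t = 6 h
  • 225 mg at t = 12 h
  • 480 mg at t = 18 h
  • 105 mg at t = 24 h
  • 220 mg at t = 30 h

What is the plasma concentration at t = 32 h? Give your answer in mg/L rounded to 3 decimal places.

k = ln 2 / 7 = 0.09902 per h
Dose 1 (235 mg at t=0 h): 235·exp(−0.09902·32) = 9.884 mg/L
Dose 2 (465 mg at t=6 h): 465·exp(−0.09902·26) = 35.428 mg/L
Dose 3 (225 mg at t=12 h): 225·exp(−0.09902·20) = 31.053 mg/L
Dose 4 (480 mg at t=18 h): 480·exp(−0.09902·14) = 120.000 mg/L
Dose 5 (105 mg at t=24 h): 105·exp(−0.09902·8) = 47.550 mg/L
Dose 6 (220 mg at t=30 h): 220·exp(−0.09902·2) = 180.474 mg/L
C(32) = 9.884 + 35.428 + 31.053 + 120.000 + 47.550 + 180.474 = 424.388 mg/L

424.388 mg/L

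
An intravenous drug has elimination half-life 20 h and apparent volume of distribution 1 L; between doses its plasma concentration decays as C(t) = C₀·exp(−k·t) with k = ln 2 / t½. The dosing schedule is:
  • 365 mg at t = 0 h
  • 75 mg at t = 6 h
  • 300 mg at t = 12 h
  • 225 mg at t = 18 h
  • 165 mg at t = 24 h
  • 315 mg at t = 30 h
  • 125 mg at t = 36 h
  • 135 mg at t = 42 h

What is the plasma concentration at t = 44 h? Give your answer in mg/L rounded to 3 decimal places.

786.972 mg/L

k = ln 2 / 20 = 0.03466 per h
Dose 1 (365 mg at t=0 h): 365·exp(−0.03466·44) = 79.438 mg/L
Dose 2 (75 mg at t=6 h): 75·exp(−0.03466·38) = 20.096 mg/L
Dose 3 (300 mg at t=12 h): 300·exp(−0.03466·32) = 98.963 mg/L
Dose 4 (225 mg at t=18 h): 225·exp(−0.03466·26) = 91.378 mg/L
Dose 5 (165 mg at t=24 h): 165·exp(−0.03466·20) = 82.500 mg/L
Dose 6 (315 mg at t=30 h): 315·exp(−0.03466·14) = 193.905 mg/L
Dose 7 (125 mg at t=36 h): 125·exp(−0.03466·8) = 94.732 mg/L
Dose 8 (135 mg at t=42 h): 135·exp(−0.03466·2) = 125.959 mg/L
C(44) = 79.438 + 20.096 + 98.963 + 91.378 + 82.500 + 193.905 + 94.732 + 125.959 = 786.972 mg/L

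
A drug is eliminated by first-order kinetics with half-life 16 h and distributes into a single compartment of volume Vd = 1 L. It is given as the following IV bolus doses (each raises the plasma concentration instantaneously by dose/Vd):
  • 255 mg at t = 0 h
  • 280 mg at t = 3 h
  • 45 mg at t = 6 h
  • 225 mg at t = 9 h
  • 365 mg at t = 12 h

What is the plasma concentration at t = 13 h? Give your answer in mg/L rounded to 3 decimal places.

k = ln 2 / 16 = 0.04332 per h
Dose 1 (255 mg at t=0 h): 255·exp(−0.04332·13) = 145.196 mg/L
Dose 2 (280 mg at t=3 h): 280·exp(−0.04332·10) = 181.558 mg/L
Dose 3 (45 mg at t=6 h): 45·exp(−0.04332·7) = 33.229 mg/L
Dose 4 (225 mg at t=9 h): 225·exp(−0.04332·4) = 189.202 mg/L
Dose 5 (365 mg at t=12 h): 365·exp(−0.04332·1) = 349.525 mg/L
C(13) = 145.196 + 181.558 + 33.229 + 189.202 + 349.525 = 898.709 mg/L

898.709 mg/L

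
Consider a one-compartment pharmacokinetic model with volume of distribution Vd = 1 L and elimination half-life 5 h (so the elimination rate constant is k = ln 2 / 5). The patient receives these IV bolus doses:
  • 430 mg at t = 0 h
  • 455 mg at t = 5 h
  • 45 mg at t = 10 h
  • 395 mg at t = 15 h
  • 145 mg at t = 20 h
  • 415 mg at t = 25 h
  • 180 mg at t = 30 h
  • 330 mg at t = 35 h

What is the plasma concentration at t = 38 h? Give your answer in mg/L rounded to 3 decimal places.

k = ln 2 / 5 = 0.13863 per h
Dose 1 (430 mg at t=0 h): 430·exp(−0.13863·38) = 2.216 mg/L
Dose 2 (455 mg at t=5 h): 455·exp(−0.13863·33) = 4.690 mg/L
Dose 3 (45 mg at t=10 h): 45·exp(−0.13863·28) = 0.928 mg/L
Dose 4 (395 mg at t=15 h): 395·exp(−0.13863·23) = 16.288 mg/L
Dose 5 (145 mg at t=20 h): 145·exp(−0.13863·18) = 11.958 mg/L
Dose 6 (415 mg at t=25 h): 415·exp(−0.13863·13) = 68.449 mg/L
Dose 7 (180 mg at t=30 h): 180·exp(−0.13863·8) = 59.378 mg/L
Dose 8 (330 mg at t=35 h): 330·exp(−0.13863·3) = 217.719 mg/L
C(38) = 2.216 + 4.690 + 0.928 + 16.288 + 11.958 + 68.449 + 59.378 + 217.719 = 381.626 mg/L

381.626 mg/L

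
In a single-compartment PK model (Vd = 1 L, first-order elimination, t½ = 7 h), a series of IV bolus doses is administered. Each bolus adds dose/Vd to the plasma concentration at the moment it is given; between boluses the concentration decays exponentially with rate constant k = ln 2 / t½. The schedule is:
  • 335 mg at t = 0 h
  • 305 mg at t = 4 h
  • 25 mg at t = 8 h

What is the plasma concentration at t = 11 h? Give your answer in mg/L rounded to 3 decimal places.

283.794 mg/L

k = ln 2 / 7 = 0.09902 per h
Dose 1 (335 mg at t=0 h): 335·exp(−0.09902·11) = 112.719 mg/L
Dose 2 (305 mg at t=4 h): 305·exp(−0.09902·7) = 152.500 mg/L
Dose 3 (25 mg at t=8 h): 25·exp(−0.09902·3) = 18.575 mg/L
C(11) = 112.719 + 152.500 + 18.575 = 283.794 mg/L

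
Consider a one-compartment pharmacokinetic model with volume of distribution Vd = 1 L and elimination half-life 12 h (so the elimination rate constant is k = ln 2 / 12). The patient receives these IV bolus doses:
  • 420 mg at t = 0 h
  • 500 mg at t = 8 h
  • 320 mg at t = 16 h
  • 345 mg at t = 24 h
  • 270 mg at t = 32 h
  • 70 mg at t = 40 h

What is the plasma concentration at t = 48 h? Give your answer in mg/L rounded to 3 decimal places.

363.750 mg/L

k = ln 2 / 12 = 0.05776 per h
Dose 1 (420 mg at t=0 h): 420·exp(−0.05776·48) = 26.250 mg/L
Dose 2 (500 mg at t=8 h): 500·exp(−0.05776·40) = 49.606 mg/L
Dose 3 (320 mg at t=16 h): 320·exp(−0.05776·32) = 50.397 mg/L
Dose 4 (345 mg at t=24 h): 345·exp(−0.05776·24) = 86.250 mg/L
Dose 5 (270 mg at t=32 h): 270·exp(−0.05776·16) = 107.150 mg/L
Dose 6 (70 mg at t=40 h): 70·exp(−0.05776·8) = 44.097 mg/L
C(48) = 26.250 + 49.606 + 50.397 + 86.250 + 107.150 + 44.097 = 363.750 mg/L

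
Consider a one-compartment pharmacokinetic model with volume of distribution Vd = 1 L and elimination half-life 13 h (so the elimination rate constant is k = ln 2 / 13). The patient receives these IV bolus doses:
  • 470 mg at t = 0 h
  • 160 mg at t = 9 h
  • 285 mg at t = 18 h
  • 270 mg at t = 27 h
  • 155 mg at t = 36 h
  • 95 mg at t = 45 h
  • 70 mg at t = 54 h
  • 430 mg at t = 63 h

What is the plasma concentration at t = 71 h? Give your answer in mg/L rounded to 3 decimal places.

k = ln 2 / 13 = 0.05332 per h
Dose 1 (470 mg at t=0 h): 470·exp(−0.05332·71) = 10.666 mg/L
Dose 2 (160 mg at t=9 h): 160·exp(−0.05332·62) = 5.867 mg/L
Dose 3 (285 mg at t=18 h): 285·exp(−0.05332·53) = 16.888 mg/L
Dose 4 (270 mg at t=27 h): 270·exp(−0.05332·44) = 25.852 mg/L
Dose 5 (155 mg at t=36 h): 155·exp(−0.05332·35) = 23.981 mg/L
Dose 6 (95 mg at t=45 h): 95·exp(−0.05332·26) = 23.750 mg/L
Dose 7 (70 mg at t=54 h): 70·exp(−0.05332·17) = 28.278 mg/L
Dose 8 (430 mg at t=63 h): 430·exp(−0.05332·8) = 280.685 mg/L
C(71) = 10.666 + 5.867 + 16.888 + 25.852 + 23.981 + 23.750 + 28.278 + 280.685 = 415.967 mg/L

415.967 mg/L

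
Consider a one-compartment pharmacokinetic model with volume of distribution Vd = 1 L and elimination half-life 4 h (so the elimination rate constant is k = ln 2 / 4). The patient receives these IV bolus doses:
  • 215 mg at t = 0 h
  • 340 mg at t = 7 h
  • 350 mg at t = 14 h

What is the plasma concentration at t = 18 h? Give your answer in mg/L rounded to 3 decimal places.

k = ln 2 / 4 = 0.17329 per h
Dose 1 (215 mg at t=0 h): 215·exp(−0.17329·18) = 9.502 mg/L
Dose 2 (340 mg at t=7 h): 340·exp(−0.17329·11) = 50.541 mg/L
Dose 3 (350 mg at t=14 h): 350·exp(−0.17329·4) = 175.000 mg/L
C(18) = 9.502 + 50.541 + 175.000 = 235.043 mg/L

235.043 mg/L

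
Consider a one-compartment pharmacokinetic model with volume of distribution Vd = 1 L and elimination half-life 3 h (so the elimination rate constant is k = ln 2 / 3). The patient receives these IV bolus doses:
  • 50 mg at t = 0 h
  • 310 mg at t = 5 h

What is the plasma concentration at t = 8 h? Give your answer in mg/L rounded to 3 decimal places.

k = ln 2 / 3 = 0.23105 per h
Dose 1 (50 mg at t=0 h): 50·exp(−0.23105·8) = 7.875 mg/L
Dose 2 (310 mg at t=5 h): 310·exp(−0.23105·3) = 155.000 mg/L
C(8) = 7.875 + 155.000 = 162.875 mg/L

162.875 mg/L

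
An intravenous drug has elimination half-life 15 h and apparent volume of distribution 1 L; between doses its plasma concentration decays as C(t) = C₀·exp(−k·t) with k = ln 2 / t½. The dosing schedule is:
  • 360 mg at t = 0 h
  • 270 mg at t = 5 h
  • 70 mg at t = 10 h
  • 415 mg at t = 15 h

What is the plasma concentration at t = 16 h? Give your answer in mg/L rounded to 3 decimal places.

k = ln 2 / 15 = 0.04621 per h
Dose 1 (360 mg at t=0 h): 360·exp(−0.04621·16) = 171.871 mg/L
Dose 2 (270 mg at t=5 h): 270·exp(−0.04621·11) = 162.408 mg/L
Dose 3 (70 mg at t=10 h): 70·exp(−0.04621·6) = 53.050 mg/L
Dose 4 (415 mg at t=15 h): 415·exp(−0.04621·1) = 396.259 mg/L
C(16) = 171.871 + 162.408 + 53.050 + 396.259 = 783.589 mg/L

783.589 mg/L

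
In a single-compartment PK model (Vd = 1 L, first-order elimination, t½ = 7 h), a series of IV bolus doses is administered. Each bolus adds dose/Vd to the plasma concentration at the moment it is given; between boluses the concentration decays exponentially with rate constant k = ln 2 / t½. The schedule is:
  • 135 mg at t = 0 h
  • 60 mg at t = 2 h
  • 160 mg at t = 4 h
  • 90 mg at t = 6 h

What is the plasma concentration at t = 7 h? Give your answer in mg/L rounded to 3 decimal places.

304.465 mg/L

k = ln 2 / 7 = 0.09902 per h
Dose 1 (135 mg at t=0 h): 135·exp(−0.09902·7) = 67.500 mg/L
Dose 2 (60 mg at t=2 h): 60·exp(−0.09902·5) = 36.570 mg/L
Dose 3 (160 mg at t=4 h): 160·exp(−0.09902·3) = 118.880 mg/L
Dose 4 (90 mg at t=6 h): 90·exp(−0.09902·1) = 81.515 mg/L
C(7) = 67.500 + 36.570 + 118.880 + 81.515 = 304.465 mg/L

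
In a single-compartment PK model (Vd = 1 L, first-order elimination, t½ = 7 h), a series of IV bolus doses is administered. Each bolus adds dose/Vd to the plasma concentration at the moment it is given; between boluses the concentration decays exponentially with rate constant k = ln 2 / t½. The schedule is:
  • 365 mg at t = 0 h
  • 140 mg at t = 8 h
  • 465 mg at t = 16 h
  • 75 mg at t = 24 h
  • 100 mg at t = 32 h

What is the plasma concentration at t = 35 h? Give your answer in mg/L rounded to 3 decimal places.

191.458 mg/L

k = ln 2 / 7 = 0.09902 per h
Dose 1 (365 mg at t=0 h): 365·exp(−0.09902·35) = 11.406 mg/L
Dose 2 (140 mg at t=8 h): 140·exp(−0.09902·27) = 9.661 mg/L
Dose 3 (465 mg at t=16 h): 465·exp(−0.09902·19) = 70.855 mg/L
Dose 4 (75 mg at t=24 h): 75·exp(−0.09902·11) = 25.236 mg/L
Dose 5 (100 mg at t=32 h): 100·exp(−0.09902·3) = 74.300 mg/L
C(35) = 11.406 + 9.661 + 70.855 + 25.236 + 74.300 = 191.458 mg/L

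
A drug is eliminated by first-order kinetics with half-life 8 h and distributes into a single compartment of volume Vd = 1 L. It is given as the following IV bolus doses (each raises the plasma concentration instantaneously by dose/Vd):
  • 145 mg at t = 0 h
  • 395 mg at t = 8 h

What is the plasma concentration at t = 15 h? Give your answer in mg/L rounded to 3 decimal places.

k = ln 2 / 8 = 0.08664 per h
Dose 1 (145 mg at t=0 h): 145·exp(−0.08664·15) = 39.531 mg/L
Dose 2 (395 mg at t=8 h): 395·exp(−0.08664·7) = 215.375 mg/L
C(15) = 39.531 + 215.375 = 254.906 mg/L

254.906 mg/L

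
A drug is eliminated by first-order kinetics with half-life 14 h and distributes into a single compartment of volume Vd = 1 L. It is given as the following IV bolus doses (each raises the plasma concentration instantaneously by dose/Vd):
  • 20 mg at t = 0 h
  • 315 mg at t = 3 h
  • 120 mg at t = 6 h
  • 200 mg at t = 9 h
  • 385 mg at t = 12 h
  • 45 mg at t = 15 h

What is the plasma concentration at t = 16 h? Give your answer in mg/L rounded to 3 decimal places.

k = ln 2 / 14 = 0.04951 per h
Dose 1 (20 mg at t=0 h): 20·exp(−0.04951·16) = 9.057 mg/L
Dose 2 (315 mg at t=3 h): 315·exp(−0.04951·13) = 165.494 mg/L
Dose 3 (120 mg at t=6 h): 120·exp(−0.04951·10) = 73.141 mg/L
Dose 4 (200 mg at t=9 h): 200·exp(−0.04951·7) = 141.421 mg/L
Dose 5 (385 mg at t=12 h): 385·exp(−0.04951·4) = 315.829 mg/L
Dose 6 (45 mg at t=15 h): 45·exp(−0.04951·1) = 42.826 mg/L
C(16) = 9.057 + 165.494 + 73.141 + 141.421 + 315.829 + 42.826 = 747.769 mg/L

747.769 mg/L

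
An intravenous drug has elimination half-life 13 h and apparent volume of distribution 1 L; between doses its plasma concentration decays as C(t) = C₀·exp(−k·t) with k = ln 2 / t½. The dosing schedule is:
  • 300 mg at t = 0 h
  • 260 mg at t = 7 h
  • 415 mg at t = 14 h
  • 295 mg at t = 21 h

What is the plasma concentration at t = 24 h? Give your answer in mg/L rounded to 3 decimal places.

683.357 mg/L

k = ln 2 / 13 = 0.05332 per h
Dose 1 (300 mg at t=0 h): 300·exp(−0.05332·24) = 83.440 mg/L
Dose 2 (260 mg at t=7 h): 260·exp(−0.05332·17) = 105.031 mg/L
Dose 3 (415 mg at t=14 h): 415·exp(−0.05332·10) = 243.493 mg/L
Dose 4 (295 mg at t=21 h): 295·exp(−0.05332·3) = 251.393 mg/L
C(24) = 83.440 + 105.031 + 243.493 + 251.393 = 683.357 mg/L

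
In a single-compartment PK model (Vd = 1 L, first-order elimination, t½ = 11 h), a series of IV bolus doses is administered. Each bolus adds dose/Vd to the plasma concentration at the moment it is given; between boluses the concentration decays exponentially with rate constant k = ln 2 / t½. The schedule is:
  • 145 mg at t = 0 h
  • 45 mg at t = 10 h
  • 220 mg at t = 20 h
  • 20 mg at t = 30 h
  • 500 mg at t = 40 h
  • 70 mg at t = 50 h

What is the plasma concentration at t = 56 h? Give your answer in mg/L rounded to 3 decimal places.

k = ln 2 / 11 = 0.06301 per h
Dose 1 (145 mg at t=0 h): 145·exp(−0.06301·56) = 4.255 mg/L
Dose 2 (45 mg at t=10 h): 45·exp(−0.06301·46) = 2.479 mg/L
Dose 3 (220 mg at t=20 h): 220·exp(−0.06301·36) = 22.763 mg/L
Dose 4 (20 mg at t=30 h): 20·exp(−0.06301·26) = 3.886 mg/L
Dose 5 (500 mg at t=40 h): 500·exp(−0.06301·16) = 182.435 mg/L
Dose 6 (70 mg at t=50 h): 70·exp(−0.06301·6) = 47.962 mg/L
C(56) = 4.255 + 2.479 + 22.763 + 3.886 + 182.435 + 47.962 = 263.781 mg/L

263.781 mg/L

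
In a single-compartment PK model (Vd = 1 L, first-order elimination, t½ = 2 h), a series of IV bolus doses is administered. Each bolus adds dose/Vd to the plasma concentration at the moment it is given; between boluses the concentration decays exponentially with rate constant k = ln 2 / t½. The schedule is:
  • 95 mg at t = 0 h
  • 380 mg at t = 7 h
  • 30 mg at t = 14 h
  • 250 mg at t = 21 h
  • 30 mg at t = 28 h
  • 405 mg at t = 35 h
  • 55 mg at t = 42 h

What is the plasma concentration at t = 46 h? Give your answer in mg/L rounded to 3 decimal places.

22.802 mg/L

k = ln 2 / 2 = 0.34657 per h
Dose 1 (95 mg at t=0 h): 95·exp(−0.34657·46) = 0.000 mg/L
Dose 2 (380 mg at t=7 h): 380·exp(−0.34657·39) = 0.001 mg/L
Dose 3 (30 mg at t=14 h): 30·exp(−0.34657·32) = 0.000 mg/L
Dose 4 (250 mg at t=21 h): 250·exp(−0.34657·25) = 0.043 mg/L
Dose 5 (30 mg at t=28 h): 30·exp(−0.34657·18) = 0.059 mg/L
Dose 6 (405 mg at t=35 h): 405·exp(−0.34657·11) = 8.949 mg/L
Dose 7 (55 mg at t=42 h): 55·exp(−0.34657·4) = 13.750 mg/L
C(46) = 0.000 + 0.001 + 0.000 + 0.043 + 0.059 + 8.949 + 13.750 = 22.802 mg/L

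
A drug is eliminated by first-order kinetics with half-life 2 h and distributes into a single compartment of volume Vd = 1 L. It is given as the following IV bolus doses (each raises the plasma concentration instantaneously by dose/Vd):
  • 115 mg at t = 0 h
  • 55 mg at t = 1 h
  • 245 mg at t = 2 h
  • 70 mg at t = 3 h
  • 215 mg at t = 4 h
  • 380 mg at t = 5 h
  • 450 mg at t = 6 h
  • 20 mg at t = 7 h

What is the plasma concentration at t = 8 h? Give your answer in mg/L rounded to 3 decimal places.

k = ln 2 / 2 = 0.34657 per h
Dose 1 (115 mg at t=0 h): 115·exp(−0.34657·8) = 7.188 mg/L
Dose 2 (55 mg at t=1 h): 55·exp(−0.34657·7) = 4.861 mg/L
Dose 3 (245 mg at t=2 h): 245·exp(−0.34657·6) = 30.625 mg/L
Dose 4 (70 mg at t=3 h): 70·exp(−0.34657·5) = 12.374 mg/L
Dose 5 (215 mg at t=4 h): 215·exp(−0.34657·4) = 53.750 mg/L
Dose 6 (380 mg at t=5 h): 380·exp(−0.34657·3) = 134.350 mg/L
Dose 7 (450 mg at t=6 h): 450·exp(−0.34657·2) = 225.000 mg/L
Dose 8 (20 mg at t=7 h): 20·exp(−0.34657·1) = 14.142 mg/L
C(8) = 7.188 + 4.861 + 30.625 + 12.374 + 53.750 + 134.350 + 225.000 + 14.142 = 482.291 mg/L

482.291 mg/L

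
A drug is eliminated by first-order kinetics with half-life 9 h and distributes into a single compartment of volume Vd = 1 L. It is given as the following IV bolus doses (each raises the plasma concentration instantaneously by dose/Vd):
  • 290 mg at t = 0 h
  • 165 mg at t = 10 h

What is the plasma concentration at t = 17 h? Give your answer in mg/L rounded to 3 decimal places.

k = ln 2 / 9 = 0.07702 per h
Dose 1 (290 mg at t=0 h): 290·exp(−0.07702·17) = 78.304 mg/L
Dose 2 (165 mg at t=10 h): 165·exp(−0.07702·7) = 96.239 mg/L
C(17) = 78.304 + 96.239 = 174.543 mg/L

174.543 mg/L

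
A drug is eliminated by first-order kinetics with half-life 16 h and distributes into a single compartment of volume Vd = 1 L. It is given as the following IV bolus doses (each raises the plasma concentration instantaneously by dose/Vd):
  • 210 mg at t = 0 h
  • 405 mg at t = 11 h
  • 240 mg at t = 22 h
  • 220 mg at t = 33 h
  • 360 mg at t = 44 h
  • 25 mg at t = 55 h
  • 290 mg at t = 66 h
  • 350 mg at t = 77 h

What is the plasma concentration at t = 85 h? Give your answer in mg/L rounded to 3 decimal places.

k = ln 2 / 16 = 0.04332 per h
Dose 1 (210 mg at t=0 h): 210·exp(−0.04332·85) = 5.284 mg/L
Dose 2 (405 mg at t=11 h): 405·exp(−0.04332·74) = 16.413 mg/L
Dose 3 (240 mg at t=22 h): 240·exp(−0.04332·63) = 15.664 mg/L
Dose 4 (220 mg at t=33 h): 220·exp(−0.04332·52) = 23.125 mg/L
Dose 5 (360 mg at t=44 h): 360·exp(−0.04332·41) = 60.941 mg/L
Dose 6 (25 mg at t=55 h): 25·exp(−0.04332·30) = 6.816 mg/L
Dose 7 (290 mg at t=66 h): 290·exp(−0.04332·19) = 127.328 mg/L
Dose 8 (350 mg at t=77 h): 350·exp(−0.04332·8) = 247.487 mg/L
C(85) = 5.284 + 16.413 + 15.664 + 23.125 + 60.941 + 6.816 + 127.328 + 247.487 = 503.059 mg/L

503.059 mg/L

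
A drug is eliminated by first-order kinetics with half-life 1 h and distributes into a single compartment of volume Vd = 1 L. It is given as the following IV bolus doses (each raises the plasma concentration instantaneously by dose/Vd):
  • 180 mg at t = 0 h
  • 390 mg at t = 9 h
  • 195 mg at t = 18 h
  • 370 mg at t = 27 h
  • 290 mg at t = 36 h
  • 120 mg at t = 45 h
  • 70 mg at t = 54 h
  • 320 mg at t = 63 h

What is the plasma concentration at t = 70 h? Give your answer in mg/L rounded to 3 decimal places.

2.501 mg/L

k = ln 2 / 1 = 0.69315 per h
Dose 1 (180 mg at t=0 h): 180·exp(−0.69315·70) = 0.000 mg/L
Dose 2 (390 mg at t=9 h): 390·exp(−0.69315·61) = 0.000 mg/L
Dose 3 (195 mg at t=18 h): 195·exp(−0.69315·52) = 0.000 mg/L
Dose 4 (370 mg at t=27 h): 370·exp(−0.69315·43) = 0.000 mg/L
Dose 5 (290 mg at t=36 h): 290·exp(−0.69315·34) = 0.000 mg/L
Dose 6 (120 mg at t=45 h): 120·exp(−0.69315·25) = 0.000 mg/L
Dose 7 (70 mg at t=54 h): 70·exp(−0.69315·16) = 0.001 mg/L
Dose 8 (320 mg at t=63 h): 320·exp(−0.69315·7) = 2.500 mg/L
C(70) = 0.000 + 0.000 + 0.000 + 0.000 + 0.000 + 0.000 + 0.001 + 2.500 = 2.501 mg/L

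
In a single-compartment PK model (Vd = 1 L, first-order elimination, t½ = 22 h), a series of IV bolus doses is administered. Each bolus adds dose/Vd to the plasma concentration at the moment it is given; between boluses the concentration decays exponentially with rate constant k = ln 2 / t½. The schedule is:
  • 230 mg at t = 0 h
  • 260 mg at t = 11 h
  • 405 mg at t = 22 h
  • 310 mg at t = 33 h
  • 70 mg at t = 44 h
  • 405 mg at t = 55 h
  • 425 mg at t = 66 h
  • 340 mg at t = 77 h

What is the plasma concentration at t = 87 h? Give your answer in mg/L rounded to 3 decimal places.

k = ln 2 / 22 = 0.03151 per h
Dose 1 (230 mg at t=0 h): 230·exp(−0.03151·87) = 14.835 mg/L
Dose 2 (260 mg at t=11 h): 260·exp(−0.03151·76) = 23.717 mg/L
Dose 3 (405 mg at t=22 h): 405·exp(−0.03151·65) = 52.245 mg/L
Dose 4 (310 mg at t=33 h): 310·exp(−0.03151·54) = 56.555 mg/L
Dose 5 (70 mg at t=44 h): 70·exp(−0.03151·43) = 18.060 mg/L
Dose 6 (405 mg at t=55 h): 405·exp(−0.03151·32) = 147.772 mg/L
Dose 7 (425 mg at t=66 h): 425·exp(−0.03151·21) = 219.302 mg/L
Dose 8 (340 mg at t=77 h): 340·exp(−0.03151·10) = 248.112 mg/L
C(87) = 14.835 + 23.717 + 52.245 + 56.555 + 18.060 + 147.772 + 219.302 + 248.112 = 780.598 mg/L

780.598 mg/L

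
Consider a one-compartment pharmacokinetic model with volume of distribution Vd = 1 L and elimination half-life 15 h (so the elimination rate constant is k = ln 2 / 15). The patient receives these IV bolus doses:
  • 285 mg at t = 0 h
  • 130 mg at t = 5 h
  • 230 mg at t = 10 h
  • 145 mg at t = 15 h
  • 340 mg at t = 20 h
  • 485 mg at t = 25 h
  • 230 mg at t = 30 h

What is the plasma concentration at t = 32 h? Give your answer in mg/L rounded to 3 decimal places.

k = ln 2 / 15 = 0.04621 per h
Dose 1 (285 mg at t=0 h): 285·exp(−0.04621·32) = 64.960 mg/L
Dose 2 (130 mg at t=5 h): 130·exp(−0.04621·27) = 37.333 mg/L
Dose 3 (230 mg at t=10 h): 230·exp(−0.04621·22) = 83.218 mg/L
Dose 4 (145 mg at t=15 h): 145·exp(−0.04621·17) = 66.100 mg/L
Dose 5 (340 mg at t=20 h): 340·exp(−0.04621·12) = 195.279 mg/L
Dose 6 (485 mg at t=25 h): 485·exp(−0.04621·7) = 350.963 mg/L
Dose 7 (230 mg at t=30 h): 230·exp(−0.04621·2) = 209.696 mg/L
C(32) = 64.960 + 37.333 + 83.218 + 66.100 + 195.279 + 350.963 + 209.696 = 1007.548 mg/L

1007.548 mg/L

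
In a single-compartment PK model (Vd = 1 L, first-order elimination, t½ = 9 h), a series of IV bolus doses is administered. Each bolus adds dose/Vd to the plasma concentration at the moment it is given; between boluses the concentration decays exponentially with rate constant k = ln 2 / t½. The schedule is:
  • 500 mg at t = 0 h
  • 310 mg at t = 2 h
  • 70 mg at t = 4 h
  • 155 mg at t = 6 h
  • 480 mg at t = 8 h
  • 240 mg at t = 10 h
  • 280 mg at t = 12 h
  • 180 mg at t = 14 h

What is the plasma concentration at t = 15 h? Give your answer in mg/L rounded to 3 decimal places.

1211.053 mg/L

k = ln 2 / 9 = 0.07702 per h
Dose 1 (500 mg at t=0 h): 500·exp(−0.07702·15) = 157.490 mg/L
Dose 2 (310 mg at t=2 h): 310·exp(−0.07702·13) = 113.904 mg/L
Dose 3 (70 mg at t=4 h): 70·exp(−0.07702·11) = 30.004 mg/L
Dose 4 (155 mg at t=6 h): 155·exp(−0.07702·9) = 77.500 mg/L
Dose 5 (480 mg at t=8 h): 480·exp(−0.07702·7) = 279.967 mg/L
Dose 6 (240 mg at t=10 h): 240·exp(−0.07702·5) = 163.295 mg/L
Dose 7 (280 mg at t=12 h): 280·exp(−0.07702·3) = 222.236 mg/L
Dose 8 (180 mg at t=14 h): 180·exp(−0.07702·1) = 166.657 mg/L
C(15) = 157.490 + 113.904 + 30.004 + 77.500 + 279.967 + 163.295 + 222.236 + 166.657 = 1211.053 mg/L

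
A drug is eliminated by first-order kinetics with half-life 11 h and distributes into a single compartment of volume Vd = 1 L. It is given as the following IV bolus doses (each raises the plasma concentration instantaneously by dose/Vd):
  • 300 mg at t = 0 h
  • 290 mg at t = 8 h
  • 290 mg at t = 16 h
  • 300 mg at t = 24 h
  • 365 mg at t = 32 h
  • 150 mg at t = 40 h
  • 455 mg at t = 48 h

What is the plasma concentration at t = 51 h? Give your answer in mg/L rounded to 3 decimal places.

679.920 mg/L

k = ln 2 / 11 = 0.06301 per h
Dose 1 (300 mg at t=0 h): 300·exp(−0.06301·51) = 12.062 mg/L
Dose 2 (290 mg at t=8 h): 290·exp(−0.06301·43) = 19.304 mg/L
Dose 3 (290 mg at t=16 h): 290·exp(−0.06301·35) = 31.958 mg/L
Dose 4 (300 mg at t=24 h): 300·exp(−0.06301·27) = 54.731 mg/L
Dose 5 (365 mg at t=32 h): 365·exp(−0.06301·19) = 110.238 mg/L
Dose 6 (150 mg at t=40 h): 150·exp(−0.06301·11) = 75.000 mg/L
Dose 7 (455 mg at t=48 h): 455·exp(−0.06301·3) = 376.628 mg/L
C(51) = 12.062 + 19.304 + 31.958 + 54.731 + 110.238 + 75.000 + 376.628 = 679.920 mg/L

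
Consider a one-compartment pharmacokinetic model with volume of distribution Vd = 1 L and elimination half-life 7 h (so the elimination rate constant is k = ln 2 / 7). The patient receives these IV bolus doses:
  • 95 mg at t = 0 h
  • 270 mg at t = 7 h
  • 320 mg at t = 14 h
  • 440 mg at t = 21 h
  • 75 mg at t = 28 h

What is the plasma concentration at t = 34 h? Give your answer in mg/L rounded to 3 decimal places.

k = ln 2 / 7 = 0.09902 per h
Dose 1 (95 mg at t=0 h): 95·exp(−0.09902·34) = 3.278 mg/L
Dose 2 (270 mg at t=7 h): 270·exp(−0.09902·27) = 18.632 mg/L
Dose 3 (320 mg at t=14 h): 320·exp(−0.09902·20) = 44.164 mg/L
Dose 4 (440 mg at t=21 h): 440·exp(−0.09902·13) = 121.450 mg/L
Dose 5 (75 mg at t=28 h): 75·exp(−0.09902·6) = 41.403 mg/L
C(34) = 3.278 + 18.632 + 44.164 + 121.450 + 41.403 = 228.926 mg/L

228.926 mg/L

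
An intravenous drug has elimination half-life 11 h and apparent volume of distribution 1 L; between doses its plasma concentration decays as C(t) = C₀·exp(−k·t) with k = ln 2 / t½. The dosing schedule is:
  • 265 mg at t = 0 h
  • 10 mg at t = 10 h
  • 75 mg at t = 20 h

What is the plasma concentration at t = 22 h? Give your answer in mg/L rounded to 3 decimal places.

k = ln 2 / 11 = 0.06301 per h
Dose 1 (265 mg at t=0 h): 265·exp(−0.06301·22) = 66.250 mg/L
Dose 2 (10 mg at t=10 h): 10·exp(−0.06301·12) = 4.695 mg/L
Dose 3 (75 mg at t=20 h): 75·exp(−0.06301·2) = 66.119 mg/L
C(22) = 66.250 + 4.695 + 66.119 = 137.064 mg/L

137.064 mg/L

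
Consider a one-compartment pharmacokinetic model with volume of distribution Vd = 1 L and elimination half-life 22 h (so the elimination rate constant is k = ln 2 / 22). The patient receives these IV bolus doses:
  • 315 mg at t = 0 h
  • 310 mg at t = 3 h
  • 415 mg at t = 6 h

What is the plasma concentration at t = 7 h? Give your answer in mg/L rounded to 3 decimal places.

k = ln 2 / 22 = 0.03151 per h
Dose 1 (315 mg at t=0 h): 315·exp(−0.03151·7) = 252.655 mg/L
Dose 2 (310 mg at t=3 h): 310·exp(−0.03151·4) = 273.293 mg/L
Dose 3 (415 mg at t=6 h): 415·exp(−0.03151·1) = 402.129 mg/L
C(7) = 252.655 + 273.293 + 402.129 = 928.077 mg/L

928.077 mg/L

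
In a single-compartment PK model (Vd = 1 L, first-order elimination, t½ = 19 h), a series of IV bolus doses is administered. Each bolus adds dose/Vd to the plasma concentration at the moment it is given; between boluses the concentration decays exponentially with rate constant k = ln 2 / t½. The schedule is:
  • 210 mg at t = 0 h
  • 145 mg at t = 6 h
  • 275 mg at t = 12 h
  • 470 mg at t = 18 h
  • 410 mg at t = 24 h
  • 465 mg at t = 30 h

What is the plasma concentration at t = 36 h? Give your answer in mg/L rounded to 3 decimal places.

1101.543 mg/L

k = ln 2 / 19 = 0.03648 per h
Dose 1 (210 mg at t=0 h): 210·exp(−0.03648·36) = 56.474 mg/L
Dose 2 (145 mg at t=6 h): 145·exp(−0.03648·30) = 48.535 mg/L
Dose 3 (275 mg at t=12 h): 275·exp(−0.03648·24) = 114.574 mg/L
Dose 4 (470 mg at t=18 h): 470·exp(−0.03648·18) = 243.731 mg/L
Dose 5 (410 mg at t=24 h): 410·exp(−0.03648·12) = 264.643 mg/L
Dose 6 (465 mg at t=30 h): 465·exp(−0.03648·6) = 373.586 mg/L
C(36) = 56.474 + 48.535 + 114.574 + 243.731 + 264.643 + 373.586 = 1101.543 mg/L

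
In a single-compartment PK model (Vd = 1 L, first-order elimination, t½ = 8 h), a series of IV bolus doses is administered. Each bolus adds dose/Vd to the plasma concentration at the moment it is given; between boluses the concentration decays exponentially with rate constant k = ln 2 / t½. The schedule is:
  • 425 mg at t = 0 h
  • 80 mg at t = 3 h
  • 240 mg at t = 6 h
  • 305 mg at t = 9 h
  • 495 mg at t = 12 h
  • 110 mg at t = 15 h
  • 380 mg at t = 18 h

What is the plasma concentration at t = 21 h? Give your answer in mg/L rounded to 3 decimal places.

844.362 mg/L

k = ln 2 / 8 = 0.08664 per h
Dose 1 (425 mg at t=0 h): 425·exp(−0.08664·21) = 68.895 mg/L
Dose 2 (80 mg at t=3 h): 80·exp(−0.08664·18) = 16.818 mg/L
Dose 3 (240 mg at t=6 h): 240·exp(−0.08664·15) = 65.430 mg/L
Dose 4 (305 mg at t=9 h): 305·exp(−0.08664·12) = 107.834 mg/L
Dose 5 (495 mg at t=12 h): 495·exp(−0.08664·9) = 226.959 mg/L
Dose 6 (110 mg at t=15 h): 110·exp(−0.08664·6) = 65.406 mg/L
Dose 7 (380 mg at t=18 h): 380·exp(−0.08664·3) = 293.020 mg/L
C(21) = 68.895 + 16.818 + 65.430 + 107.834 + 226.959 + 65.406 + 293.020 = 844.362 mg/L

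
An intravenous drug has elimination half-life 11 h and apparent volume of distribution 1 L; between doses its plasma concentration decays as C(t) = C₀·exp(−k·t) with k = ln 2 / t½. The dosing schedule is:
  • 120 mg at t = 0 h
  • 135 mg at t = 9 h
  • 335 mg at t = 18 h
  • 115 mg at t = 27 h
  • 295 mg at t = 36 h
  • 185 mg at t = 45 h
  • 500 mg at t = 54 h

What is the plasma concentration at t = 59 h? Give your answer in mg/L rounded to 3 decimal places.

k = ln 2 / 11 = 0.06301 per h
Dose 1 (120 mg at t=0 h): 120·exp(−0.06301·59) = 2.915 mg/L
Dose 2 (135 mg at t=9 h): 135·exp(−0.06301·50) = 5.781 mg/L
Dose 3 (335 mg at t=18 h): 335·exp(−0.06301·41) = 25.294 mg/L
Dose 4 (115 mg at t=27 h): 115·exp(−0.06301·32) = 15.310 mg/L
Dose 5 (295 mg at t=36 h): 295·exp(−0.06301·23) = 69.246 mg/L
Dose 6 (185 mg at t=45 h): 185·exp(−0.06301·14) = 76.567 mg/L
Dose 7 (500 mg at t=54 h): 500·exp(−0.06301·5) = 364.870 mg/L
C(59) = 2.915 + 5.781 + 25.294 + 15.310 + 69.246 + 76.567 + 364.870 = 559.983 mg/L

559.983 mg/L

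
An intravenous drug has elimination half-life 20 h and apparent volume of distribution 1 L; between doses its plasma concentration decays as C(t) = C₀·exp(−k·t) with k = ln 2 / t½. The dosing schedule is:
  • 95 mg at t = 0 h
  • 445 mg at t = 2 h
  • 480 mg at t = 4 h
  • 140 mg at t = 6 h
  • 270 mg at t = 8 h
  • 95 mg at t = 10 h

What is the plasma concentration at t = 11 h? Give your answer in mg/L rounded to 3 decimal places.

k = ln 2 / 20 = 0.03466 per h
Dose 1 (95 mg at t=0 h): 95·exp(−0.03466·11) = 64.887 mg/L
Dose 2 (445 mg at t=2 h): 445·exp(−0.03466·9) = 325.759 mg/L
Dose 3 (480 mg at t=4 h): 480·exp(−0.03466·7) = 376.600 mg/L
Dose 4 (140 mg at t=6 h): 140·exp(−0.03466·5) = 117.725 mg/L
Dose 5 (270 mg at t=8 h): 270·exp(−0.03466·3) = 243.338 mg/L
Dose 6 (95 mg at t=10 h): 95·exp(−0.03466·1) = 91.764 mg/L
C(11) = 64.887 + 325.759 + 376.600 + 117.725 + 243.338 + 91.764 = 1220.073 mg/L

1220.073 mg/L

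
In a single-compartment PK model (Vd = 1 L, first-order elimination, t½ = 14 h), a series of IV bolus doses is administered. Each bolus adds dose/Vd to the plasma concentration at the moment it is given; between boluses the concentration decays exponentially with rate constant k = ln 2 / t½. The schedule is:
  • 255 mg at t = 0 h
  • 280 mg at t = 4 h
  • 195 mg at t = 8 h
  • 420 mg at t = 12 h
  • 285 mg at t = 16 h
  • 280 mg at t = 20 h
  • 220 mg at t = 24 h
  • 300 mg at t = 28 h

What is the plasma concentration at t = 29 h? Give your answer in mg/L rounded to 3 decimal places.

k = ln 2 / 14 = 0.04951 per h
Dose 1 (255 mg at t=0 h): 255·exp(−0.04951·29) = 60.671 mg/L
Dose 2 (280 mg at t=4 h): 280·exp(−0.04951·25) = 81.209 mg/L
Dose 3 (195 mg at t=8 h): 195·exp(−0.04951·21) = 68.943 mg/L
Dose 4 (420 mg at t=12 h): 420·exp(−0.04951·17) = 181.014 mg/L
Dose 5 (285 mg at t=16 h): 285·exp(−0.04951·13) = 149.733 mg/L
Dose 6 (280 mg at t=20 h): 280·exp(−0.04951·9) = 179.324 mg/L
Dose 7 (220 mg at t=24 h): 220·exp(−0.04951·5) = 171.756 mg/L
Dose 8 (300 mg at t=28 h): 300·exp(−0.04951·1) = 285.509 mg/L
C(29) = 60.671 + 81.209 + 68.943 + 181.014 + 149.733 + 179.324 + 171.756 + 285.509 = 1178.158 mg/L

1178.158 mg/L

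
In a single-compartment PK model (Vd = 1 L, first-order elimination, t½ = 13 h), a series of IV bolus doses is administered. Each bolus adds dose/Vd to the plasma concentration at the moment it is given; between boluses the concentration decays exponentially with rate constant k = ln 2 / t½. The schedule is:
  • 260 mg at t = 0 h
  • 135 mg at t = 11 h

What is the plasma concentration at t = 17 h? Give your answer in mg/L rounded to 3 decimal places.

k = ln 2 / 13 = 0.05332 per h
Dose 1 (260 mg at t=0 h): 260·exp(−0.05332·17) = 105.031 mg/L
Dose 2 (135 mg at t=11 h): 135·exp(−0.05332·6) = 98.039 mg/L
C(17) = 105.031 + 98.039 = 203.070 mg/L

203.070 mg/L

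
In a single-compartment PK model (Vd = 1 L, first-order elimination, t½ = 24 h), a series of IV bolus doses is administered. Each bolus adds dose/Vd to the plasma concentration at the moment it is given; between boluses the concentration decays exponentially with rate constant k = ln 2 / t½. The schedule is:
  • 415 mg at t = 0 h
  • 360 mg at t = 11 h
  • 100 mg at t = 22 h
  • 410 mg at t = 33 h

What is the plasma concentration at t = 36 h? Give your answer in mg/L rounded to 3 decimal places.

k = ln 2 / 24 = 0.02888 per h
Dose 1 (415 mg at t=0 h): 415·exp(−0.02888·36) = 146.725 mg/L
Dose 2 (360 mg at t=11 h): 360·exp(−0.02888·25) = 174.876 mg/L
Dose 3 (100 mg at t=22 h): 100·exp(−0.02888·14) = 66.742 mg/L
Dose 4 (410 mg at t=33 h): 410·exp(−0.02888·3) = 375.972 mg/L
C(36) = 146.725 + 174.876 + 66.742 + 375.972 = 764.314 mg/L

764.314 mg/L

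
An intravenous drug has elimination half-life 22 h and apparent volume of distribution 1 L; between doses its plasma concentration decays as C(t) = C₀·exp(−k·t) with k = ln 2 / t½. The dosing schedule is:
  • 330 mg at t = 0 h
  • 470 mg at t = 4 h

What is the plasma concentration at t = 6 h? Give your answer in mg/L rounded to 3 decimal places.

k = ln 2 / 22 = 0.03151 per h
Dose 1 (330 mg at t=0 h): 330·exp(−0.03151·6) = 273.159 mg/L
Dose 2 (470 mg at t=4 h): 470·exp(−0.03151·2) = 441.298 mg/L
C(6) = 273.159 + 441.298 = 714.456 mg/L

714.456 mg/L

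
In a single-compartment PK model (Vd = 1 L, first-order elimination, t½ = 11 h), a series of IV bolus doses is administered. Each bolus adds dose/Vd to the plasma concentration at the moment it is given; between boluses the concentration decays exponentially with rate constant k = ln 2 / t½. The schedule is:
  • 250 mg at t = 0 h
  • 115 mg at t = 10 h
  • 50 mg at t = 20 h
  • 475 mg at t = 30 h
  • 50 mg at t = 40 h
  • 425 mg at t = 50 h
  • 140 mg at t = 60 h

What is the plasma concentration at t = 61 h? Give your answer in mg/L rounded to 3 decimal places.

438.365 mg/L

k = ln 2 / 11 = 0.06301 per h
Dose 1 (250 mg at t=0 h): 250·exp(−0.06301·61) = 5.353 mg/L
Dose 2 (115 mg at t=10 h): 115·exp(−0.06301·51) = 4.624 mg/L
Dose 3 (50 mg at t=20 h): 50·exp(−0.06301·41) = 3.775 mg/L
Dose 4 (475 mg at t=30 h): 475·exp(−0.06301·31) = 67.350 mg/L
Dose 5 (50 mg at t=40 h): 50·exp(−0.06301·21) = 13.313 mg/L
Dose 6 (425 mg at t=50 h): 425·exp(−0.06301·11) = 212.500 mg/L
Dose 7 (140 mg at t=60 h): 140·exp(−0.06301·1) = 131.450 mg/L
C(61) = 5.353 + 4.624 + 3.775 + 67.350 + 13.313 + 212.500 + 131.450 = 438.365 mg/L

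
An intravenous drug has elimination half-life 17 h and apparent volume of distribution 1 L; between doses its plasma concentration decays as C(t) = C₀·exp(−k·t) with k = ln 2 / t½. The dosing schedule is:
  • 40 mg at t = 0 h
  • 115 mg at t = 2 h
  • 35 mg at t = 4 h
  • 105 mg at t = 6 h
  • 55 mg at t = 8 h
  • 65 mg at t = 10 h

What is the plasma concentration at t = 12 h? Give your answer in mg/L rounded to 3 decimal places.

315.121 mg/L

k = ln 2 / 17 = 0.04077 per h
Dose 1 (40 mg at t=0 h): 40·exp(−0.04077·12) = 24.523 mg/L
Dose 2 (115 mg at t=2 h): 115·exp(−0.04077·10) = 76.493 mg/L
Dose 3 (35 mg at t=4 h): 35·exp(−0.04077·8) = 25.258 mg/L
Dose 4 (105 mg at t=6 h): 105·exp(−0.04077·6) = 82.214 mg/L
Dose 5 (55 mg at t=8 h): 55·exp(−0.04077·4) = 46.723 mg/L
Dose 6 (65 mg at t=10 h): 65·exp(−0.04077·2) = 59.910 mg/L
C(12) = 24.523 + 76.493 + 25.258 + 82.214 + 46.723 + 59.910 = 315.121 mg/L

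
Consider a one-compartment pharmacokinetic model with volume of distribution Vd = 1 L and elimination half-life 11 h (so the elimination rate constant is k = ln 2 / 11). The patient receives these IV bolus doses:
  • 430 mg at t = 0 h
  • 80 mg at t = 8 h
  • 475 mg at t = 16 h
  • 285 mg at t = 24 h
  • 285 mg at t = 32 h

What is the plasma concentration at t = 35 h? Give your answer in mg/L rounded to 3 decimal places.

583.851 mg/L

k = ln 2 / 11 = 0.06301 per h
Dose 1 (430 mg at t=0 h): 430·exp(−0.06301·35) = 47.386 mg/L
Dose 2 (80 mg at t=8 h): 80·exp(−0.06301·27) = 14.595 mg/L
Dose 3 (475 mg at t=16 h): 475·exp(−0.06301·19) = 143.461 mg/L
Dose 4 (285 mg at t=24 h): 285·exp(−0.06301·11) = 142.500 mg/L
Dose 5 (285 mg at t=32 h): 285·exp(−0.06301·3) = 235.910 mg/L
C(35) = 47.386 + 14.595 + 143.461 + 142.500 + 235.910 = 583.851 mg/L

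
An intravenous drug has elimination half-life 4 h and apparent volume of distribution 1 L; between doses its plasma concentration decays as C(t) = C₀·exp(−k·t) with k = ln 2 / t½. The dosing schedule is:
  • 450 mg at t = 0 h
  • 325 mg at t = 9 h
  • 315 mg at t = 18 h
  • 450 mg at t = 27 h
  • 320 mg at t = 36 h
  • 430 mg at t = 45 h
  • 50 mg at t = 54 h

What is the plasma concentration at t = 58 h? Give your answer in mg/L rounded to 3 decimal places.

k = ln 2 / 4 = 0.17329 per h
Dose 1 (450 mg at t=0 h): 450·exp(−0.17329·58) = 0.019 mg/L
Dose 2 (325 mg at t=9 h): 325·exp(−0.17329·49) = 0.067 mg/L
Dose 3 (315 mg at t=18 h): 315·exp(−0.17329·40) = 0.308 mg/L
Dose 4 (450 mg at t=27 h): 450·exp(−0.17329·31) = 2.090 mg/L
Dose 5 (320 mg at t=36 h): 320·exp(−0.17329·22) = 7.071 mg/L
Dose 6 (430 mg at t=45 h): 430·exp(−0.17329·13) = 45.198 mg/L
Dose 7 (50 mg at t=54 h): 50·exp(−0.17329·4) = 25.000 mg/L
C(58) = 0.019 + 0.067 + 0.308 + 2.090 + 7.071 + 45.198 + 25.000 = 79.753 mg/L

79.753 mg/L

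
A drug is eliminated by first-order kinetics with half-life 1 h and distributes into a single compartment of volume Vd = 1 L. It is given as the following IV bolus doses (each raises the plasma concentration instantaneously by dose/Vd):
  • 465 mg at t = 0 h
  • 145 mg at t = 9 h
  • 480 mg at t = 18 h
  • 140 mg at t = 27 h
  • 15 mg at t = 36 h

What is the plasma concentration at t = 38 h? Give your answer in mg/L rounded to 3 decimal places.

k = ln 2 / 1 = 0.69315 per h
Dose 1 (465 mg at t=0 h): 465·exp(−0.69315·38) = 0.000 mg/L
Dose 2 (145 mg at t=9 h): 145·exp(−0.69315·29) = 0.000 mg/L
Dose 3 (480 mg at t=18 h): 480·exp(−0.69315·20) = 0.000 mg/L
Dose 4 (140 mg at t=27 h): 140·exp(−0.69315·11) = 0.068 mg/L
Dose 5 (15 mg at t=36 h): 15·exp(−0.69315·2) = 3.750 mg/L
C(38) = 0.000 + 0.000 + 0.000 + 0.068 + 3.750 = 3.819 mg/L

3.819 mg/L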